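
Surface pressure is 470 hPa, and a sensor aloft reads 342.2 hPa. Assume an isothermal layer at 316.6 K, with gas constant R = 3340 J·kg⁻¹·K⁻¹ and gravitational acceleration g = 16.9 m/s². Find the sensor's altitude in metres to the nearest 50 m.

Scale height: H = RT/g = 3340 × 316.6 / 16.9 = 62571 m.
Invert the barometric formula: z = H ln(P₀/P).
P₀/P = 470/342.2 = 1.3735; ln(1.3735) = 0.31736.
z = 62571 × 0.31736 = 19858 m.

z ≈ 19850 m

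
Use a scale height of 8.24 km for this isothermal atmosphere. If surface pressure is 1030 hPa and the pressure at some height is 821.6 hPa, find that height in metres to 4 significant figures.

z ≈ 1863 m

Invert the barometric formula: z = H ln(P₀/P).
P₀/P = 1030/821.6 = 1.2537; ln(1.2537) = 0.22610.
z = 8240.0 × 0.22610 = 1863.1 m.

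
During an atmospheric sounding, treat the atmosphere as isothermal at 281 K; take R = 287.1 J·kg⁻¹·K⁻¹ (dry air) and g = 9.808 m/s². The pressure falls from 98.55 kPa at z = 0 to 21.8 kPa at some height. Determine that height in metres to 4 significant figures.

z ≈ 12410 m

Scale height: H = RT/g = 287.1 × 281 / 9.808 = 8225.4 m.
Invert the barometric formula: z = H ln(P₀/P).
P₀/P = 98.55/21.8 = 4.5206; ln(4.5206) = 1.5086.
z = 8225.4 × 1.5086 = 12409 m.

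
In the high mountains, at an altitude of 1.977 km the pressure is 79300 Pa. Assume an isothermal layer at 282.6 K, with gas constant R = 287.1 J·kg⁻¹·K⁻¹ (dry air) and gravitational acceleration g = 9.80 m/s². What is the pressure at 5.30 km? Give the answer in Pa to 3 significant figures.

P ≈ 53100 Pa

Scale height: H = RT/g = 287.1 × 282.6 / 9.80 = 8279.0 m.
Between two levels, P₂ = P₁ exp(−Δz/H) with Δz = z₂ − z₁.
Δz = 5300.0 − 1977.0 = 3323.0 m; Δz/H = 3323.0/8279.0 = 0.40138.
P₂ = 79300 × exp(−0.40138) = 79300 × 0.66940 = 53083 Pa.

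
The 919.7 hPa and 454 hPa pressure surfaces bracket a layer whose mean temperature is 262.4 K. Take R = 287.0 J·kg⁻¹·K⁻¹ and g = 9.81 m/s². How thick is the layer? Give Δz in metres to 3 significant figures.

Δz ≈ 5420 m

Hypsometric equation: Δz = (R T̄/g) ln(P₁/P₂).
R T̄/g = 287.0 × 262.4 / 9.81 = 7676.7 m.
ln(919.7/454) = ln(2.0258) = 0.70596.
Δz = 7676.7 × 0.70596 = 5419.4 m.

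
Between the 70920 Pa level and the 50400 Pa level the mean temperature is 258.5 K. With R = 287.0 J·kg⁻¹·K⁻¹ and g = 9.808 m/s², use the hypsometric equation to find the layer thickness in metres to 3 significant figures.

Hypsometric equation: Δz = (R T̄/g) ln(P₁/P₂).
R T̄/g = 287.0 × 258.5 / 9.808 = 7564.2 m.
ln(70920/50400) = ln(1.4071) = 0.34153.
Δz = 7564.2 × 0.34153 = 2583.4 m.

Δz ≈ 2580 m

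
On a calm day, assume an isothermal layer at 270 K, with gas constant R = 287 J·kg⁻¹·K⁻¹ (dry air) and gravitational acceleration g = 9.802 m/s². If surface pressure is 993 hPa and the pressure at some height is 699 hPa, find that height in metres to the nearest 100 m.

Scale height: H = RT/g = 287 × 270 / 9.802 = 7905.5 m.
Invert the barometric formula: z = H ln(P₀/P).
P₀/P = 993/699 = 1.4206; ln(1.4206) = 0.35108.
z = 7905.5 × 0.35108 = 2775.5 m.

z ≈ 2800 m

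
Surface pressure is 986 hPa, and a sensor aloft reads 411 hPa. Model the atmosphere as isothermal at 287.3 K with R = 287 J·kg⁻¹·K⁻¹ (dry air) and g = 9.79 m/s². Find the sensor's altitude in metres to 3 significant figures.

z ≈ 7370 m

Scale height: H = RT/g = 287 × 287.3 / 9.79 = 8422.4 m.
Invert the barometric formula: z = H ln(P₀/P).
P₀/P = 986/411 = 2.3990; ln(2.3990) = 0.87505.
z = 8422.4 × 0.87505 = 7370.0 m.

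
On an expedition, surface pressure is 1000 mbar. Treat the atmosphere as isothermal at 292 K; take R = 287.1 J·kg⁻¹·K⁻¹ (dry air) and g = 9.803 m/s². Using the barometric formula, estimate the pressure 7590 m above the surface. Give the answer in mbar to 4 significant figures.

Scale height: H = RT/g = 287.1 × 292 / 9.803 = 8551.8 m.
Barometric formula: P = P₀ exp(−z/H).
z/H = 7590.0/8551.8 = 0.88753; exp(−0.88753) = 0.41167.
P = 1000 × 0.41167 = 411.67 mbar.

P ≈ 411.7 mbar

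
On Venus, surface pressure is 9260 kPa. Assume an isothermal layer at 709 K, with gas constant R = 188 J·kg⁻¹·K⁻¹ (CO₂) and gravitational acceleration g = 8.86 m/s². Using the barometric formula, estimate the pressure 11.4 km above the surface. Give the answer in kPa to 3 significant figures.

Scale height: H = RT/g = 188 × 709 / 8.86 = 15044 m.
Barometric formula: P = P₀ exp(−z/H).
z/H = 11400/15044 = 0.75778; exp(−0.75778) = 0.46871.
P = 9260 × 0.46871 = 4340.3 kPa.

P ≈ 4340 kPa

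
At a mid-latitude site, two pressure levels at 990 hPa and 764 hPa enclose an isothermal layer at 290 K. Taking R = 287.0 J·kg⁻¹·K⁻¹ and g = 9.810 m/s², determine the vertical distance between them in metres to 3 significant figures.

Δz ≈ 2200 m

Hypsometric equation: Δz = (R T̄/g) ln(P₁/P₂).
R T̄/g = 287.0 × 290 / 9.810 = 8484.2 m.
ln(990/764) = ln(1.2958) = 0.25913.
Δz = 8484.2 × 0.25913 = 2198.5 m.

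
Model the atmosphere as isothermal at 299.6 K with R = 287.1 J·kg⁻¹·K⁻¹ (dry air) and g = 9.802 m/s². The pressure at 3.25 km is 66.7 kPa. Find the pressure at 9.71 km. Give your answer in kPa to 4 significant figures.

P ≈ 31.95 kPa

Scale height: H = RT/g = 287.1 × 299.6 / 9.802 = 8775.3 m.
Between two levels, P₂ = P₁ exp(−Δz/H) with Δz = z₂ − z₁.
Δz = 9710.0 − 3250.0 = 6460.0 m; Δz/H = 6460.0/8775.3 = 0.73616.
P₂ = 66.7 × exp(−0.73616) = 66.7 × 0.47895 = 31.946 kPa.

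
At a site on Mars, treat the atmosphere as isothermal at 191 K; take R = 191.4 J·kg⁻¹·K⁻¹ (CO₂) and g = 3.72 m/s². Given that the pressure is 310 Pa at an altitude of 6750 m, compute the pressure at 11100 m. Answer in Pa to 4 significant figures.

P ≈ 199.1 Pa

Scale height: H = RT/g = 191.4 × 191 / 3.72 = 9827.3 m.
Between two levels, P₂ = P₁ exp(−Δz/H) with Δz = z₂ − z₁.
Δz = 11100 − 6750.0 = 4350.0 m; Δz/H = 4350.0/9827.3 = 0.44264.
P₂ = 310 × exp(−0.44264) = 310 × 0.64234 = 199.13 Pa.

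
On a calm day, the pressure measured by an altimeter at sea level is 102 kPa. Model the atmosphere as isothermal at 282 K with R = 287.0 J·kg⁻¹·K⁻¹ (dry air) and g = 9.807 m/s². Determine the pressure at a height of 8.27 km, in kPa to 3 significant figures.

Scale height: H = RT/g = 287.0 × 282 / 9.807 = 8252.7 m.
Barometric formula: P = P₀ exp(−z/H).
z/H = 8270.0/8252.7 = 1.0021; exp(−1.0021) = 0.36711.
P = 102 × 0.36711 = 37.445 kPa.

P ≈ 37.4 kPa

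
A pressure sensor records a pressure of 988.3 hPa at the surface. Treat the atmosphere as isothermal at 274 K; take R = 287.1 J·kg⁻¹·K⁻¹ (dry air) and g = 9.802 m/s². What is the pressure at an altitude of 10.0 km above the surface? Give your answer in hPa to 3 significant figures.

P ≈ 284 hPa

Scale height: H = RT/g = 287.1 × 274 / 9.802 = 8025.4 m.
Barometric formula: P = P₀ exp(−z/H).
z/H = 10000/8025.4 = 1.2460; exp(−1.2460) = 0.28765.
P = 988.3 × 0.28765 = 284.28 hPa.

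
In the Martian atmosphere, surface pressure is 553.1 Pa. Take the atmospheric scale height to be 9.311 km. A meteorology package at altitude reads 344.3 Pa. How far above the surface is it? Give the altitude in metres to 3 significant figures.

Invert the barometric formula: z = H ln(P₀/P).
P₀/P = 553.1/344.3 = 1.6064; ln(1.6064) = 0.47400.
z = 9311.0 × 0.47400 = 4413.4 m.

z ≈ 4410 m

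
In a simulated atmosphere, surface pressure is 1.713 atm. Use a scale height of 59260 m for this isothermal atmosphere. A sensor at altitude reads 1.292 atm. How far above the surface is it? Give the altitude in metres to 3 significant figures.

z ≈ 16700 m

Invert the barometric formula: z = H ln(P₀/P).
P₀/P = 1.713/1.292 = 1.3259; ln(1.3259) = 0.28209.
z = 59260 × 0.28209 = 16717 m.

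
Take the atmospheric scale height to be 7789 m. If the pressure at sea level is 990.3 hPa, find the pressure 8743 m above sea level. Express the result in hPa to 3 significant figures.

Barometric formula: P = P₀ exp(−z/H).
z/H = 8743.0/7789.0 = 1.1225; exp(−1.1225) = 0.32547.
P = 990.3 × 0.32547 = 322.31 hPa.

P ≈ 322 hPa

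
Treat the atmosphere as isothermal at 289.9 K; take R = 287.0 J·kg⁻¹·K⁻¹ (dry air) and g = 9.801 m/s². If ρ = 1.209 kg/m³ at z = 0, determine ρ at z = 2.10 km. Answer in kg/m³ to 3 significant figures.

ρ ≈ 0.944 kg/m³

Scale height: H = RT/g = 287.0 × 289.9 / 9.801 = 8489.1 m.
In an isothermal atmosphere, density decays like pressure: ρ = ρ₀ exp(−z/H).
z/H = 2100.0/8489.1 = 0.24738; exp(−0.24738) = 0.78084.
ρ = 1.209 × 0.78084 = 0.94404 kg/m³.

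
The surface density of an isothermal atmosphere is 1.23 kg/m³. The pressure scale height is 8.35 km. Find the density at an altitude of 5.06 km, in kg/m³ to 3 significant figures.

ρ ≈ 0.671 kg/m³

In an isothermal atmosphere, density decays like pressure: ρ = ρ₀ exp(−z/H).
z/H = 5060.0/8350.0 = 0.60599; exp(−0.60599) = 0.54553.
ρ = 1.23 × 0.54553 = 0.67100 kg/m³.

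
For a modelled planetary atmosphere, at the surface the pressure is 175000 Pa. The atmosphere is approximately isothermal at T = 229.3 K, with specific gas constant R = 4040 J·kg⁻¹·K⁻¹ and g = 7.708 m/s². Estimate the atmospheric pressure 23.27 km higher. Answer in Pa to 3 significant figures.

P ≈ 144000 Pa

Scale height: H = RT/g = 4040 × 229.3 / 7.708 = 120180 m.
Barometric formula: P = P₀ exp(−z/H).
z/H = 23270/120180 = 0.19363; exp(−0.19363) = 0.82396.
P = 175000 × 0.82396 = 144190 Pa.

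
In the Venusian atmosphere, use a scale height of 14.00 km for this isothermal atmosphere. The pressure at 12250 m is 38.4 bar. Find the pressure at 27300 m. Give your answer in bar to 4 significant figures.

Between two levels, P₂ = P₁ exp(−Δz/H) with Δz = z₂ − z₁.
Δz = 27300 − 12250 = 15050 m; Δz/H = 15050/14000 = 1.0750.
P₂ = 38.4 × exp(−1.0750) = 38.4 × 0.34130 = 13.106 bar.

P ≈ 13.11 bar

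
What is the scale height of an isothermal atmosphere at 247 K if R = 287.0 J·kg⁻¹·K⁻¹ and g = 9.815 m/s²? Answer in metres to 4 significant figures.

The scale height of an isothermal atmosphere is H = RT/g.
H = 287.0 × 247 / 9.815 = 70889/9.815 = 7222.5 m.

H ≈ 7223 m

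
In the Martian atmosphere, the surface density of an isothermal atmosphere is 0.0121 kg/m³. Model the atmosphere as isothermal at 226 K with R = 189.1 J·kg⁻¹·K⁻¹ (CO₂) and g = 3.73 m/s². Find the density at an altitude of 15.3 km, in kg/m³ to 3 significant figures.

ρ ≈ 0.00318 kg/m³

Scale height: H = RT/g = 189.1 × 226 / 3.73 = 11458 m.
In an isothermal atmosphere, density decays like pressure: ρ = ρ₀ exp(−z/H).
z/H = 15300/11458 = 1.3353; exp(−1.3353) = 0.26308.
ρ = 0.0121 × 0.26308 = 0.0031833 kg/m³.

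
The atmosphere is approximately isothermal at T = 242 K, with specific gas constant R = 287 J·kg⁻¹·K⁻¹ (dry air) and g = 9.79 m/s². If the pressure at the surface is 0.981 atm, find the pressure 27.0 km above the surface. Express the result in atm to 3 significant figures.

P ≈ 0.0218 atm

Scale height: H = RT/g = 287 × 242 / 9.79 = 7094.4 m.
Barometric formula: P = P₀ exp(−z/H).
z/H = 27000/7094.4 = 3.8058; exp(−3.8058) = 0.022241.
P = 0.981 × 0.022241 = 0.021818 atm.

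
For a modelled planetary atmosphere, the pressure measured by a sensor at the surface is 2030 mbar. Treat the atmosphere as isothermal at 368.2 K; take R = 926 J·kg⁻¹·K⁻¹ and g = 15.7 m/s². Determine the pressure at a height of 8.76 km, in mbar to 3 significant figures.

Scale height: H = RT/g = 926 × 368.2 / 15.7 = 21717 m.
Barometric formula: P = P₀ exp(−z/H).
z/H = 8760.0/21717 = 0.40337; exp(−0.40337) = 0.66806.
P = 2030 × 0.66806 = 1356.2 mbar.

P ≈ 1360 mbar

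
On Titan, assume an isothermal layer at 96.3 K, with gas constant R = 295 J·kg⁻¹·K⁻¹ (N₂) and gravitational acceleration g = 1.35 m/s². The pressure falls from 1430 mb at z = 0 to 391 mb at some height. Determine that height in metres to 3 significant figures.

Scale height: H = RT/g = 295 × 96.3 / 1.35 = 21043 m.
Invert the barometric formula: z = H ln(P₀/P).
P₀/P = 1430/391 = 3.6573; ln(3.6573) = 1.2967.
z = 21043 × 1.2967 = 27286 m.

z ≈ 27300 m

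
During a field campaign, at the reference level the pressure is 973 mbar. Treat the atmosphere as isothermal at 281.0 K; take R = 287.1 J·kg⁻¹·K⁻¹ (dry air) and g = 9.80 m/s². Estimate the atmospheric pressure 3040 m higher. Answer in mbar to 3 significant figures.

P ≈ 673 mbar

Scale height: H = RT/g = 287.1 × 281.0 / 9.80 = 8232.2 m.
Barometric formula: P = P₀ exp(−z/H).
z/H = 3040.0/8232.2 = 0.36928; exp(−0.36928) = 0.69123.
P = 973 × 0.69123 = 672.57 mbar.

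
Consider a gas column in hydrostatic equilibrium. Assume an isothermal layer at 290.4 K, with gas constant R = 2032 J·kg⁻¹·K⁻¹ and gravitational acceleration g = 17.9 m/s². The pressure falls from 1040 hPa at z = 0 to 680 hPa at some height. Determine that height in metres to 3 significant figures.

z ≈ 14000 m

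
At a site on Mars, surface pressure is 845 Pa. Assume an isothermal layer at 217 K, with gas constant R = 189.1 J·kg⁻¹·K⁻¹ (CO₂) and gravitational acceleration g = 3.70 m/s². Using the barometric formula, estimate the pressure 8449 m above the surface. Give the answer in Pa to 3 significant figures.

P ≈ 394 Pa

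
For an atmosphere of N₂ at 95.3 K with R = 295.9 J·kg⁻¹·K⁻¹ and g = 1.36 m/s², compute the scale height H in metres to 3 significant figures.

H ≈ 20700 m

The scale height of an isothermal atmosphere is H = RT/g.
H = 295.9 × 95.3 / 1.36 = 28199/1.36 = 20735 m.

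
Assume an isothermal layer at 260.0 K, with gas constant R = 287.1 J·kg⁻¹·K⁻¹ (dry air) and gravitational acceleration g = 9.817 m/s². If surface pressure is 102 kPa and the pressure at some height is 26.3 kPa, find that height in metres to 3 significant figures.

z ≈ 10300 m

Scale height: H = RT/g = 287.1 × 260.0 / 9.817 = 7603.7 m.
Invert the barometric formula: z = H ln(P₀/P).
P₀/P = 102/26.3 = 3.8783; ln(3.8783) = 1.3554.
z = 7603.7 × 1.3554 = 10306 m.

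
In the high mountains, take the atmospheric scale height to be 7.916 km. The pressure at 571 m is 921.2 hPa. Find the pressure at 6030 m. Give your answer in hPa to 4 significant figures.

P ≈ 462.2 hPa

Between two levels, P₂ = P₁ exp(−Δz/H) with Δz = z₂ − z₁.
Δz = 6030.0 − 571.00 = 5459.0 m; Δz/H = 5459.0/7916.0 = 0.68962.
P₂ = 921.2 × exp(−0.68962) = 921.2 × 0.50177 = 462.23 hPa.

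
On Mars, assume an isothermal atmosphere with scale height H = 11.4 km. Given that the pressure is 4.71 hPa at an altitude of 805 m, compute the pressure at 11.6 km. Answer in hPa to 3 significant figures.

P ≈ 1.83 hPa

Between two levels, P₂ = P₁ exp(−Δz/H) with Δz = z₂ − z₁.
Δz = 11600 − 805.00 = 10795 m; Δz/H = 10795/11400 = 0.94693.
P₂ = 4.71 × exp(−0.94693) = 4.71 × 0.38793 = 1.8272 hPa.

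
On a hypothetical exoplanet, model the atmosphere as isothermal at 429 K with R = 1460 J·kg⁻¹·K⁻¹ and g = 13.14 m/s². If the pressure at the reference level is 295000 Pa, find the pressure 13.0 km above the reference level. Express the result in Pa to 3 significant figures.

P ≈ 225000 Pa

Scale height: H = RT/g = 1460 × 429 / 13.14 = 47667 m.
Barometric formula: P = P₀ exp(−z/H).
z/H = 13000/47667 = 0.27273; exp(−0.27273) = 0.76130.
P = 295000 × 0.76130 = 224580 Pa.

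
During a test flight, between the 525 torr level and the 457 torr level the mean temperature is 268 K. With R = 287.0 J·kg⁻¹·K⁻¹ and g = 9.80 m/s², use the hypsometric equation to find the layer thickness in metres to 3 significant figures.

Hypsometric equation: Δz = (R T̄/g) ln(P₁/P₂).
R T̄/g = 287.0 × 268 / 9.80 = 7848.6 m.
ln(525/457) = ln(1.1488) = 0.13872.
Δz = 7848.6 × 0.13872 = 1088.8 m.

Δz ≈ 1090 m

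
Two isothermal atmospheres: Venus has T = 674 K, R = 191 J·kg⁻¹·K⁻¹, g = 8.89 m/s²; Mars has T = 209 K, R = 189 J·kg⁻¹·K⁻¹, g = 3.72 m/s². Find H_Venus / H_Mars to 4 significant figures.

H_Venus/H_Mars ≈ 1.364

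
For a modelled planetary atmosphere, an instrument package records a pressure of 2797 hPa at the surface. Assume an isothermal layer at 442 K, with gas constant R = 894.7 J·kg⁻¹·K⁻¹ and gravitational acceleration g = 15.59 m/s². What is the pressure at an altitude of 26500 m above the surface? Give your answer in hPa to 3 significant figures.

P ≈ 984 hPa

Scale height: H = RT/g = 894.7 × 442 / 15.59 = 25366 m.
Barometric formula: P = P₀ exp(−z/H).
z/H = 26500/25366 = 1.0447; exp(−1.0447) = 0.35180.
P = 2797 × 0.35180 = 983.98 hPa.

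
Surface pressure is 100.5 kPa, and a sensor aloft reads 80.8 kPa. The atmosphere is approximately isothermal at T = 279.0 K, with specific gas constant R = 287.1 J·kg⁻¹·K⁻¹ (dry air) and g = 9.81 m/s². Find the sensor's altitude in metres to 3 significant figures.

Scale height: H = RT/g = 287.1 × 279.0 / 9.81 = 8165.2 m.
Invert the barometric formula: z = H ln(P₀/P).
P₀/P = 100.5/80.8 = 1.2438; ln(1.2438) = 0.21817.
z = 8165.2 × 0.21817 = 1781.4 m.

z ≈ 1780 m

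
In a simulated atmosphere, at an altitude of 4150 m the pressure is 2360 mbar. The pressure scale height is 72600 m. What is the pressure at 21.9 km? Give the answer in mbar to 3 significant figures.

Between two levels, P₂ = P₁ exp(−Δz/H) with Δz = z₂ − z₁.
Δz = 21900 − 4150.0 = 17750 m; Δz/H = 17750/72600 = 0.24449.
P₂ = 2360 × exp(−0.24449) = 2360 × 0.78310 = 1848.1 mbar.

P ≈ 1850 mbar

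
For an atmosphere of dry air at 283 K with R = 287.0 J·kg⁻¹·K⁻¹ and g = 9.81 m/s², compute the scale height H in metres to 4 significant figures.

H ≈ 8279 m

The scale height of an isothermal atmosphere is H = RT/g.
H = 287.0 × 283 / 9.81 = 81221/9.81 = 8279.4 m.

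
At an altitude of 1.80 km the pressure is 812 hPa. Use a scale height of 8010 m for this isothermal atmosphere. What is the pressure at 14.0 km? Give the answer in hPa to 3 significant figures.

P ≈ 177 hPa

Between two levels, P₂ = P₁ exp(−Δz/H) with Δz = z₂ − z₁.
Δz = 14000 − 1800.0 = 12200 m; Δz/H = 12200/8010.0 = 1.5231.
P₂ = 812 × exp(−1.5231) = 812 × 0.21803 = 177.04 hPa.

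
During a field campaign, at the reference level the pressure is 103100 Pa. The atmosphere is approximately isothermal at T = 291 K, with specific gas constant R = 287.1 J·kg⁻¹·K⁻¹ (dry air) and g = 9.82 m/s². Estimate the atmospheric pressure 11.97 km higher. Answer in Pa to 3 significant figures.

Scale height: H = RT/g = 287.1 × 291 / 9.82 = 8507.7 m.
Barometric formula: P = P₀ exp(−z/H).
z/H = 11970/8507.7 = 1.4070; exp(−1.4070) = 0.24488.
P = 103100 × 0.24488 = 25247 Pa.

P ≈ 25200 Pa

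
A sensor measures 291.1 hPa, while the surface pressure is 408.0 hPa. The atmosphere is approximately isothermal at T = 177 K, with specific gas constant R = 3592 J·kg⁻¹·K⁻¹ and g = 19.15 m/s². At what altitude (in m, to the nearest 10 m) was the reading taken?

z ≈ 11210 m

Scale height: H = RT/g = 3592 × 177 / 19.15 = 33200 m.
Invert the barometric formula: z = H ln(P₀/P).
P₀/P = 408.0/291.1 = 1.4016; ln(1.4016) = 0.33761.
z = 33200 × 0.33761 = 11209 m.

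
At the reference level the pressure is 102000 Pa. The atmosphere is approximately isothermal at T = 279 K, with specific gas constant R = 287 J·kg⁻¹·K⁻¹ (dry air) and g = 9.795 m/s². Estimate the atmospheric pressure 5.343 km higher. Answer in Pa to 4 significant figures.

Scale height: H = RT/g = 287 × 279 / 9.795 = 8174.9 m.
Barometric formula: P = P₀ exp(−z/H).
z/H = 5343.0/8174.9 = 0.65359; exp(−0.65359) = 0.52017.
P = 102000 × 0.52017 = 53057 Pa.

P ≈ 53060 Pa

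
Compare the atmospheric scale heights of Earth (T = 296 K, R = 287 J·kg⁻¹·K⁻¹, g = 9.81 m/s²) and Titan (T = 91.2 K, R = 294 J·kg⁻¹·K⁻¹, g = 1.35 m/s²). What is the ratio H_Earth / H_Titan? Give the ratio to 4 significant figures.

H_Earth/H_Titan ≈ 0.4360

H = RT/g for each body.
H_Earth = 287 × 296 / 9.81 = 8659.7 m.
H_Titan = 294 × 91.2 / 1.35 = 19861 m.
H_Earth/H_Titan = 8659.7/19861 = 0.43602.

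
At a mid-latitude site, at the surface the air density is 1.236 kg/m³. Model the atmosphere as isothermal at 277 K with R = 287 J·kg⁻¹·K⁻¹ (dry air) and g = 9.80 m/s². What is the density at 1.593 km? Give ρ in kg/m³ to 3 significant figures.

ρ ≈ 1.02 kg/m³

Scale height: H = RT/g = 287 × 277 / 9.80 = 8112.1 m.
In an isothermal atmosphere, density decays like pressure: ρ = ρ₀ exp(−z/H).
z/H = 1593.0/8112.1 = 0.19637; exp(−0.19637) = 0.82171.
ρ = 1.236 × 0.82171 = 1.0156 kg/m³.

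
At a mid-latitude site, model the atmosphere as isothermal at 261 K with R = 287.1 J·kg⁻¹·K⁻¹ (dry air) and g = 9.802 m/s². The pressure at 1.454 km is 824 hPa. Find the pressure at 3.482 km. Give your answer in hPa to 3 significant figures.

Scale height: H = RT/g = 287.1 × 261 / 9.802 = 7644.7 m.
Between two levels, P₂ = P₁ exp(−Δz/H) with Δz = z₂ − z₁.
Δz = 3482.0 − 1454.0 = 2028.0 m; Δz/H = 2028.0/7644.7 = 0.26528.
P₂ = 824 × exp(−0.26528) = 824 × 0.76699 = 632.00 hPa.

P ≈ 632 hPa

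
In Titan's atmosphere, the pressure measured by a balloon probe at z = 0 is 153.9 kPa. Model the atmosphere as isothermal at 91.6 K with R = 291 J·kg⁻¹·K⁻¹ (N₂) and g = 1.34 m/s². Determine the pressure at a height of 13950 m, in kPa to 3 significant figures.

Scale height: H = RT/g = 291 × 91.6 / 1.34 = 19892 m.
Barometric formula: P = P₀ exp(−z/H).
z/H = 13950/19892 = 0.70129; exp(−0.70129) = 0.49595.
P = 153.9 × 0.49595 = 76.327 kPa.

P ≈ 76.3 kPa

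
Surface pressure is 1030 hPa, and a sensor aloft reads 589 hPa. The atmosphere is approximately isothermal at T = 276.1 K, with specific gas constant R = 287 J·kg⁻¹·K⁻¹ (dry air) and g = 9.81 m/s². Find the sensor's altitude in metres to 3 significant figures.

Scale height: H = RT/g = 287 × 276.1 / 9.81 = 8077.5 m.
Invert the barometric formula: z = H ln(P₀/P).
P₀/P = 1030/589 = 1.7487; ln(1.7487) = 0.55887.
z = 8077.5 × 0.55887 = 4514.3 m.

z ≈ 4510 m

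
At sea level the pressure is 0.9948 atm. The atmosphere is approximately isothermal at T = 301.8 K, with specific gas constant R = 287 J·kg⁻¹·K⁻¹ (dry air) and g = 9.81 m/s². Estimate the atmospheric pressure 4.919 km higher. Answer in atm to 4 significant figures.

Scale height: H = RT/g = 287 × 301.8 / 9.81 = 8829.4 m.
Barometric formula: P = P₀ exp(−z/H).
z/H = 4919.0/8829.4 = 0.55712; exp(−0.55712) = 0.57286.
P = 0.9948 × 0.57286 = 0.56988 atm.

P ≈ 0.5699 atm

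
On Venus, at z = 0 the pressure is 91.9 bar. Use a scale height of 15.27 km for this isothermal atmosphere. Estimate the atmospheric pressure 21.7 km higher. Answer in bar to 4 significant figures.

P ≈ 22.19 bar

Barometric formula: P = P₀ exp(−z/H).
z/H = 21700/15270 = 1.4211; exp(−1.4211) = 0.24145.
P = 91.9 × 0.24145 = 22.189 bar.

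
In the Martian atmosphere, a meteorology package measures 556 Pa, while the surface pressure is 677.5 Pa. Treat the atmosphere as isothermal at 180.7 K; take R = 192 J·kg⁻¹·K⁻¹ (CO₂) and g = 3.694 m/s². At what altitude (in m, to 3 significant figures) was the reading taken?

Scale height: H = RT/g = 192 × 180.7 / 3.694 = 9392.1 m.
Invert the barometric formula: z = H ln(P₀/P).
P₀/P = 677.5/556 = 1.2185; ln(1.2185) = 0.19762.
z = 9392.1 × 0.19762 = 1856.1 m.

z ≈ 1860 m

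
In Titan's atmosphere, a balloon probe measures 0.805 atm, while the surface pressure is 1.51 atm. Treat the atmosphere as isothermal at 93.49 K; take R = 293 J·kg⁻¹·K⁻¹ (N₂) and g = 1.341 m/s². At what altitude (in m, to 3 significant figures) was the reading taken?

Scale height: H = RT/g = 293 × 93.49 / 1.341 = 20427 m.
Invert the barometric formula: z = H ln(P₀/P).
P₀/P = 1.51/0.805 = 1.8758; ln(1.8758) = 0.62904.
z = 20427 × 0.62904 = 12849 m.

z ≈ 12800 m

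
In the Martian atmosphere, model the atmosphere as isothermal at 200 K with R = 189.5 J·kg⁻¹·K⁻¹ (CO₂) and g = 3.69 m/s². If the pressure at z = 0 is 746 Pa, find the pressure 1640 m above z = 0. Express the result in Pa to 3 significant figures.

P ≈ 636 Pa

Scale height: H = RT/g = 189.5 × 200 / 3.69 = 10271 m.
Barometric formula: P = P₀ exp(−z/H).
z/H = 1640.0/10271 = 0.15967; exp(−0.15967) = 0.85243.
P = 746 × 0.85243 = 635.91 Pa.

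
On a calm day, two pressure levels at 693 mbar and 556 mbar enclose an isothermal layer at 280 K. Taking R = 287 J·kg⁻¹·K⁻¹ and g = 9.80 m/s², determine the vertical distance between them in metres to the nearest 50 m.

Δz ≈ 1800 m

Hypsometric equation: Δz = (R T̄/g) ln(P₁/P₂).
R T̄/g = 287 × 280 / 9.80 = 8200.0 m.
ln(693/556) = ln(1.2464) = 0.22026.
Δz = 8200.0 × 0.22026 = 1806.1 m.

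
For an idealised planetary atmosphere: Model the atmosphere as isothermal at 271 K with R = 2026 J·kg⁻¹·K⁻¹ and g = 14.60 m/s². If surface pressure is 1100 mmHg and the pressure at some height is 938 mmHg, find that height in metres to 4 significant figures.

Scale height: H = RT/g = 2026 × 271 / 14.60 = 37606 m.
Invert the barometric formula: z = H ln(P₀/P).
P₀/P = 1100/938 = 1.1727; ln(1.1727) = 0.15931.
z = 37606 × 0.15931 = 5991.0 m.

z ≈ 5991 m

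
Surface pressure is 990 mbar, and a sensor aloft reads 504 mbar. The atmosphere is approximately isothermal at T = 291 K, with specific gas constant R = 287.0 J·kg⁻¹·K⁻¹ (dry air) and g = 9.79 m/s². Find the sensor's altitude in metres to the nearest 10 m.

Scale height: H = RT/g = 287.0 × 291 / 9.79 = 8530.8 m.
Invert the barometric formula: z = H ln(P₀/P).
P₀/P = 990/504 = 1.9643; ln(1.9643) = 0.67514.
z = 8530.8 × 0.67514 = 5759.5 m.

z ≈ 5760 m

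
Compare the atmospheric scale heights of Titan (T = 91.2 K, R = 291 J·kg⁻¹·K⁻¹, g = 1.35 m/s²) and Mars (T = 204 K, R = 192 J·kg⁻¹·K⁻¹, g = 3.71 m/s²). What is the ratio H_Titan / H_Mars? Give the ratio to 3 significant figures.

H = RT/g for each body.
H_Titan = 291 × 91.2 / 1.35 = 19659 m.
H_Mars = 192 × 204 / 3.71 = 10557 m.
H_Titan/H_Mars = 19659/10557 = 1.8622.

H_Titan/H_Mars ≈ 1.86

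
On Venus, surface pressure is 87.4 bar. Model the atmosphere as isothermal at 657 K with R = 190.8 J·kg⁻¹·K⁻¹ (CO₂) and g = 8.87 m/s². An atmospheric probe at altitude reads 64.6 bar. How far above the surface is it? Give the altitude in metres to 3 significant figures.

z ≈ 4270 m

Scale height: H = RT/g = 190.8 × 657 / 8.87 = 14133 m.
Invert the barometric formula: z = H ln(P₀/P).
P₀/P = 87.4/64.6 = 1.3529; ln(1.3529) = 0.30225.
z = 14133 × 0.30225 = 4271.7 m.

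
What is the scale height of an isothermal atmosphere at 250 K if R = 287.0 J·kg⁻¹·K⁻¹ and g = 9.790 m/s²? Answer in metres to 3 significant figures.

H ≈ 7330 m

The scale height of an isothermal atmosphere is H = RT/g.
H = 287.0 × 250 / 9.790 = 71750/9.790 = 7328.9 m.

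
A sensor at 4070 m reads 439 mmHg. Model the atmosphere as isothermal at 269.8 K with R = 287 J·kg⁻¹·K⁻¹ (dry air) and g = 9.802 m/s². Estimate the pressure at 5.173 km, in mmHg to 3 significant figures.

Scale height: H = RT/g = 287 × 269.8 / 9.802 = 7899.7 m.
Between two levels, P₂ = P₁ exp(−Δz/H) with Δz = z₂ − z₁.
Δz = 5173.0 − 4070.0 = 1103.0 m; Δz/H = 1103.0/7899.7 = 0.13963.
P₂ = 439 × exp(−0.13963) = 439 × 0.86968 = 381.79 mmHg.

P ≈ 382 mmHg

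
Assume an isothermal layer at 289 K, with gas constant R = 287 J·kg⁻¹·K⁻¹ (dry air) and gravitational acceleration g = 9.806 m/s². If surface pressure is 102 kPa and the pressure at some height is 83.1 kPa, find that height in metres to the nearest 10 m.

z ≈ 1730 m

Scale height: H = RT/g = 287 × 289 / 9.806 = 8458.4 m.
Invert the barometric formula: z = H ln(P₀/P).
P₀/P = 102/83.1 = 1.2274; ln(1.2274) = 0.20490.
z = 8458.4 × 0.20490 = 1733.1 m.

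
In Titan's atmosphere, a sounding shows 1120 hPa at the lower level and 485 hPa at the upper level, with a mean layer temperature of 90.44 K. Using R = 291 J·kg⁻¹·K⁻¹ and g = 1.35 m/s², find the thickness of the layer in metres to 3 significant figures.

Hypsometric equation: Δz = (R T̄/g) ln(P₁/P₂).
R T̄/g = 291 × 90.44 / 1.35 = 19495 m.
ln(1120/485) = ln(2.3093) = 0.83694.
Δz = 19495 × 0.83694 = 16316 m.

Δz ≈ 16300 m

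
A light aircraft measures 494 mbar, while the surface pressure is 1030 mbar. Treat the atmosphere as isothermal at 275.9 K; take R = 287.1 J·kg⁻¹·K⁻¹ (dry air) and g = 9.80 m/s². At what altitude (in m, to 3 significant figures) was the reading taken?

z ≈ 5940 m

Scale height: H = RT/g = 287.1 × 275.9 / 9.80 = 8082.7 m.
Invert the barometric formula: z = H ln(P₀/P).
P₀/P = 1030/494 = 2.0850; ln(2.0850) = 0.73477.
z = 8082.7 × 0.73477 = 5938.9 m.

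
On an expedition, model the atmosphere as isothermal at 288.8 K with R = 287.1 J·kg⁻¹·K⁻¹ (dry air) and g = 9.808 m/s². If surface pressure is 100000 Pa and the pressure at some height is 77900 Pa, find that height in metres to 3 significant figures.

Scale height: H = RT/g = 287.1 × 288.8 / 9.808 = 8453.8 m.
Invert the barometric formula: z = H ln(P₀/P).
P₀/P = 100000/77900 = 1.2837; ln(1.2837) = 0.24975.
z = 8453.8 × 0.24975 = 2111.3 m.

z ≈ 2110 m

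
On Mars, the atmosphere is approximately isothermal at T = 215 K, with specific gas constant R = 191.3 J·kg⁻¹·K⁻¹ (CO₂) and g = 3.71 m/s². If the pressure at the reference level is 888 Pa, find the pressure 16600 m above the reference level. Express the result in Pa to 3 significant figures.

Scale height: H = RT/g = 191.3 × 215 / 3.71 = 11086 m.
Barometric formula: P = P₀ exp(−z/H).
z/H = 16600/11086 = 1.4974; exp(−1.4974) = 0.22371.
P = 888 × 0.22371 = 198.65 Pa.

P ≈ 199 Pa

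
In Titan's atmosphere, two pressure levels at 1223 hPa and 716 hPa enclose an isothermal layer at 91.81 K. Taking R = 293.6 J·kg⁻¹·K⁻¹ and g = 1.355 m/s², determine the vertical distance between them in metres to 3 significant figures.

Δz ≈ 10700 m

Hypsometric equation: Δz = (R T̄/g) ln(P₁/P₂).
R T̄/g = 293.6 × 91.81 / 1.355 = 19893 m.
ln(1223/716) = ln(1.7081) = 0.53538.
Δz = 19893 × 0.53538 = 10650 m.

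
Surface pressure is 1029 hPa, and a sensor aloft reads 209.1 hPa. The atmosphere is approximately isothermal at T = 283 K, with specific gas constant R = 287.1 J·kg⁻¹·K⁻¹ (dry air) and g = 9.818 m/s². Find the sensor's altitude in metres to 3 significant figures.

Scale height: H = RT/g = 287.1 × 283 / 9.818 = 8275.5 m.
Invert the barometric formula: z = H ln(P₀/P).
P₀/P = 1029/209.1 = 4.9211; ln(4.9211) = 1.5935.
z = 8275.5 × 1.5935 = 13187 m.

z ≈ 13200 m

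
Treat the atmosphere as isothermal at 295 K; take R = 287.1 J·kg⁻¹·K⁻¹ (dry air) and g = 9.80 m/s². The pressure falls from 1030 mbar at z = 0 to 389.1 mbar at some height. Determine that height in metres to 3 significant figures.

Scale height: H = RT/g = 287.1 × 295 / 9.80 = 8642.3 m.
Invert the barometric formula: z = H ln(P₀/P).
P₀/P = 1030/389.1 = 2.6471; ln(2.6471) = 0.97346.
z = 8642.3 × 0.97346 = 8412.9 m.

z ≈ 8410 m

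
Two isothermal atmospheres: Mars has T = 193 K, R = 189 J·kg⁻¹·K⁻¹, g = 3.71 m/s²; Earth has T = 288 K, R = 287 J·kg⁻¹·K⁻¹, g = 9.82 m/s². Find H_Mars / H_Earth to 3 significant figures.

H_Mars/H_Earth ≈ 1.17

H = RT/g for each body.
H_Mars = 189 × 193 / 3.71 = 9832.1 m.
H_Earth = 287 × 288 / 9.82 = 8417.1 m.
H_Mars/H_Earth = 9832.1/8417.1 = 1.1681.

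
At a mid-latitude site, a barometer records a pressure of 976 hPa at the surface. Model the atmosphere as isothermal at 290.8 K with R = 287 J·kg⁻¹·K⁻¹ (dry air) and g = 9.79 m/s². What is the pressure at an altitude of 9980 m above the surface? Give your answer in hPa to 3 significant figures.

P ≈ 303 hPa

Scale height: H = RT/g = 287 × 290.8 / 9.79 = 8525.0 m.
Barometric formula: P = P₀ exp(−z/H).
z/H = 9980.0/8525.0 = 1.1707; exp(−1.1707) = 0.31015.
P = 976 × 0.31015 = 302.71 hPa.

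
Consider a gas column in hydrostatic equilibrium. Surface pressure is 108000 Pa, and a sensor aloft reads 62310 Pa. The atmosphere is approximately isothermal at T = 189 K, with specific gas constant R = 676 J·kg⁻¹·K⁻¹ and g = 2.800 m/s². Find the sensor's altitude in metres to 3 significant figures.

z ≈ 25100 m

Scale height: H = RT/g = 676 × 189 / 2.800 = 45630 m.
Invert the barometric formula: z = H ln(P₀/P).
P₀/P = 108000/62310 = 1.7333; ln(1.7333) = 0.55003.
z = 45630 × 0.55003 = 25098 m.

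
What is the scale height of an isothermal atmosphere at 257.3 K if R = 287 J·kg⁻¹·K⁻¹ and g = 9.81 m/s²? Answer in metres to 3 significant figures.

The scale height of an isothermal atmosphere is H = RT/g.
H = 287 × 257.3 / 9.81 = 73845/9.81 = 7527.5 m.

H ≈ 7530 m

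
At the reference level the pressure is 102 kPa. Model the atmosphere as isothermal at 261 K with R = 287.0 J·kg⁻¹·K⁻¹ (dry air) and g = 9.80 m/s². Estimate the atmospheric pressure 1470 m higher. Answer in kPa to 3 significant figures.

Scale height: H = RT/g = 287.0 × 261 / 9.80 = 7643.6 m.
Barometric formula: P = P₀ exp(−z/H).
z/H = 1470.0/7643.6 = 0.19232; exp(−0.19232) = 0.82504.
P = 102 × 0.82504 = 84.154 kPa.

P ≈ 84.2 kPa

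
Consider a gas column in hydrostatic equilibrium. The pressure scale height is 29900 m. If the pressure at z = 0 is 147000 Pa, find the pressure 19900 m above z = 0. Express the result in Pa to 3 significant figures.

P ≈ 75600 Pa

Barometric formula: P = P₀ exp(−z/H).
z/H = 19900/29900 = 0.66555; exp(−0.66555) = 0.51399.
P = 147000 × 0.51399 = 75557 Pa.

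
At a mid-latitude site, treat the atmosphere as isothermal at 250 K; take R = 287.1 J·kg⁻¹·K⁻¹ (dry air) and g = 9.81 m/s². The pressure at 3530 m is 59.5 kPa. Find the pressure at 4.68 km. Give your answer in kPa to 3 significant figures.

P ≈ 50.8 kPa

Scale height: H = RT/g = 287.1 × 250 / 9.81 = 7316.5 m.
Between two levels, P₂ = P₁ exp(−Δz/H) with Δz = z₂ − z₁.
Δz = 4680.0 − 3530.0 = 1150.0 m; Δz/H = 1150.0/7316.5 = 0.15718.
P₂ = 59.5 × exp(−0.15718) = 59.5 × 0.85455 = 50.846 kPa.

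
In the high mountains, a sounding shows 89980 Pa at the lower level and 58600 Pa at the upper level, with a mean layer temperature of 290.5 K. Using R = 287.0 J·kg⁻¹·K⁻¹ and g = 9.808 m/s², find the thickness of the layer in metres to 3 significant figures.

Hypsometric equation: Δz = (R T̄/g) ln(P₁/P₂).
R T̄/g = 287.0 × 290.5 / 9.808 = 8500.6 m.
ln(89980/58600) = ln(1.5355) = 0.42886.
Δz = 8500.6 × 0.42886 = 3645.6 m.

Δz ≈ 3650 m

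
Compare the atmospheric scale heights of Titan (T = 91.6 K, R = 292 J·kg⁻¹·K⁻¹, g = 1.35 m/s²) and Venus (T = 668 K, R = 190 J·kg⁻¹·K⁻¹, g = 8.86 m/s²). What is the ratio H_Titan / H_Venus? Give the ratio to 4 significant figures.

H = RT/g for each body.
H_Titan = 292 × 91.6 / 1.35 = 19813 m.
H_Venus = 190 × 668 / 8.86 = 14325 m.
H_Titan/H_Venus = 19813/14325 = 1.3831.

H_Titan/H_Venus ≈ 1.383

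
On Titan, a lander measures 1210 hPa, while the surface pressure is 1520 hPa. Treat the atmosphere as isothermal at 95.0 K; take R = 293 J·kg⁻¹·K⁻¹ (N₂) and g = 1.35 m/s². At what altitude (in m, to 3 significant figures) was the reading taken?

Scale height: H = RT/g = 293 × 95.0 / 1.35 = 20619 m.
Invert the barometric formula: z = H ln(P₀/P).
P₀/P = 1520/1210 = 1.2562; ln(1.2562) = 0.22809.
z = 20619 × 0.22809 = 4703.0 m.

z ≈ 4700 m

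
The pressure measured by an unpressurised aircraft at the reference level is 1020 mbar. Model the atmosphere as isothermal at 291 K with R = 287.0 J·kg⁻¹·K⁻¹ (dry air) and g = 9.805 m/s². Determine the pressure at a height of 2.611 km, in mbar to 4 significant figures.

Scale height: H = RT/g = 287.0 × 291 / 9.805 = 8517.8 m.
Barometric formula: P = P₀ exp(−z/H).
z/H = 2611.0/8517.8 = 0.30653; exp(−0.30653) = 0.73600.
P = 1020 × 0.73600 = 750.72 mbar.

P ≈ 750.7 mbar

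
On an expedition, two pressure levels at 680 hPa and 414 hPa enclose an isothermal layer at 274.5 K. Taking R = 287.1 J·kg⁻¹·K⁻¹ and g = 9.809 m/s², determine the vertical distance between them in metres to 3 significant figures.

Δz ≈ 3990 m

Hypsometric equation: Δz = (R T̄/g) ln(P₁/P₂).
R T̄/g = 287.1 × 274.5 / 9.809 = 8034.4 m.
ln(680/414) = ln(1.6425) = 0.49622.
Δz = 8034.4 × 0.49622 = 3986.8 m.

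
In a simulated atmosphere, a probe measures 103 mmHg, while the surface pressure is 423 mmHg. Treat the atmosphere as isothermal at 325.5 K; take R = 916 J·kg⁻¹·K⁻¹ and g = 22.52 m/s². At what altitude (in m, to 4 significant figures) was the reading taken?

Scale height: H = RT/g = 916 × 325.5 / 22.52 = 13240 m.
Invert the barometric formula: z = H ln(P₀/P).
P₀/P = 423/103 = 4.1068; ln(4.1068) = 1.4126.
z = 13240 × 1.4126 = 18703 m.

z ≈ 18700 m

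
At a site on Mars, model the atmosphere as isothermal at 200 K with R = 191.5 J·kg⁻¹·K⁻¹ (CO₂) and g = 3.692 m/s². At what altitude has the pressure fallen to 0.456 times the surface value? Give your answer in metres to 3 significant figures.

Scale height: H = RT/g = 191.5 × 200 / 3.692 = 10374 m.
Set P/P₀ = exp(−z/H) = 0.456, so z = −H ln(0.456).
−ln(0.456) = 0.78526; z = 10374 × 0.78526 = 8146.3 m.

z ≈ 8150 m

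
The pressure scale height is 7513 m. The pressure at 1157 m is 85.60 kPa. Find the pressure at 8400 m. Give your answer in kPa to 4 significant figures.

Between two levels, P₂ = P₁ exp(−Δz/H) with Δz = z₂ − z₁.
Δz = 8400.0 − 1157.0 = 7243.0 m; Δz/H = 7243.0/7513.0 = 0.96406.
P₂ = 85.60 × exp(−0.96406) = 85.60 × 0.38134 = 32.643 kPa.

P ≈ 32.64 kPa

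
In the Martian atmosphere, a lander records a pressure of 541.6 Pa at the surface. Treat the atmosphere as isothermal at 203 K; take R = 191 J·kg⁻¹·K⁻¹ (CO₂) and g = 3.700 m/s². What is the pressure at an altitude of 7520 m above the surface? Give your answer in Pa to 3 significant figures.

P ≈ 264 Pa

Scale height: H = RT/g = 191 × 203 / 3.700 = 10479 m.
Barometric formula: P = P₀ exp(−z/H).
z/H = 7520.0/10479 = 0.71763; exp(−0.71763) = 0.48791.
P = 541.6 × 0.48791 = 264.25 Pa.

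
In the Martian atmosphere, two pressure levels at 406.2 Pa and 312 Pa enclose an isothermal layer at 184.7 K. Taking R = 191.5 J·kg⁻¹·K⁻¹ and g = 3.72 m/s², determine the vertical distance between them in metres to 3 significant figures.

Δz ≈ 2510 m

Hypsometric equation: Δz = (R T̄/g) ln(P₁/P₂).
R T̄/g = 191.5 × 184.7 / 3.72 = 9508.1 m.
ln(406.2/312) = ln(1.3019) = 0.26382.
Δz = 9508.1 × 0.26382 = 2508.4 m.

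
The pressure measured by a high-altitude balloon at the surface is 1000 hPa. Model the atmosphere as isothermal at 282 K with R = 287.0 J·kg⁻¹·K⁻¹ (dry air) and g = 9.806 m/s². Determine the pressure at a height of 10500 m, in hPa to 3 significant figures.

P ≈ 280 hPa

Scale height: H = RT/g = 287.0 × 282 / 9.806 = 8253.5 m.
Barometric formula: P = P₀ exp(−z/H).
z/H = 10500/8253.5 = 1.2722; exp(−1.2722) = 0.28021.
P = 1000 × 0.28021 = 280.21 hPa.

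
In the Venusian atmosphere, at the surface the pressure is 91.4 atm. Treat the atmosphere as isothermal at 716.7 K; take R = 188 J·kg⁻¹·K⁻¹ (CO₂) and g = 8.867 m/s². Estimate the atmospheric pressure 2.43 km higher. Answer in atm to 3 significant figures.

P ≈ 77.9 atm

Scale height: H = RT/g = 188 × 716.7 / 8.867 = 15196 m.
Barometric formula: P = P₀ exp(−z/H).
z/H = 2430.0/15196 = 0.15991; exp(−0.15991) = 0.85222.
P = 91.4 × 0.85222 = 77.893 atm.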